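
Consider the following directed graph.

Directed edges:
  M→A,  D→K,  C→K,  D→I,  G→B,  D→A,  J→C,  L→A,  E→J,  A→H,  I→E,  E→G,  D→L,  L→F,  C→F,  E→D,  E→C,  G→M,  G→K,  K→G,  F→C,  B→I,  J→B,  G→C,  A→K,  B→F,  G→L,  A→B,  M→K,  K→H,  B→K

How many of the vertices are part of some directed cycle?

A vertex is on a directed cycle iff it belongs to a strongly connected component of size ≥ 2 (or has a self-loop).
The vertices on cycles are {A, B, C, D, E, F, G, I, J, K, L, M} — 12 in total.

12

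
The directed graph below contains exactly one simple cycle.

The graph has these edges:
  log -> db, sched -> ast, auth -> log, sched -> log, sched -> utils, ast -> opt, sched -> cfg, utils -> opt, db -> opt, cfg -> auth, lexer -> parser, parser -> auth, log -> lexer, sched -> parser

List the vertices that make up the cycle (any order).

DFS with gray/black marking from log:
log gray
  lexer gray
    parser gray
      auth gray
        auth→log: log is gray → back edge
Back edge closes the cycle log → lexer → parser → auth → log; its vertices are {log, auth, lexer, parser}.

log, auth, lexer, parser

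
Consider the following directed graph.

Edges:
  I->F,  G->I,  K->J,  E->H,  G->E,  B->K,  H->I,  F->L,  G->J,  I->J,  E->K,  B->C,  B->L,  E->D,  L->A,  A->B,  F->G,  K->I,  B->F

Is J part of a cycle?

No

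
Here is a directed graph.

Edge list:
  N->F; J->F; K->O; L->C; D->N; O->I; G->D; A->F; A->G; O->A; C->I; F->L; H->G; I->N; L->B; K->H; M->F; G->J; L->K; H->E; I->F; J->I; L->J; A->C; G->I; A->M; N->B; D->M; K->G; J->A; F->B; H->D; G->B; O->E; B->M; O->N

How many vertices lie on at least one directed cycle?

14

A vertex is on a directed cycle iff it belongs to a strongly connected component of size ≥ 2 (or has a self-loop).
The vertices on cycles are {A, B, C, D, F, G, H, I, J, K, L, M, N, O} — 14 in total.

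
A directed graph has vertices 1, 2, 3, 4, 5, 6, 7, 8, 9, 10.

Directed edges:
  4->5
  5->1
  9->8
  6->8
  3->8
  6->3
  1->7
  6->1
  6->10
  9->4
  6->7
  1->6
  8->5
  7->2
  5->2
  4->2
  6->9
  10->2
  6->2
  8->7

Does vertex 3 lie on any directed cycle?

3 is on a cycle iff 3 can reach itself via ≥1 edge.
3 → 8 → 5 → 1 → 6 → 3 — yes.

Yes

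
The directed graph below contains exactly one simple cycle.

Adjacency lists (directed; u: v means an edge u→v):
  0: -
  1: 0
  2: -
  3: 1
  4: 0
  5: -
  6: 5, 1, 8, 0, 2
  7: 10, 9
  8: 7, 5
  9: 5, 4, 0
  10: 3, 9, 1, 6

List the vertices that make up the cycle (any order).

DFS with gray/black marking from 8:
8 gray
  7 gray
    10 gray
      3 gray
        1 gray
          0 gray
          0 black
        1 black
      3 black
      9 gray
        5 gray
        5 black
        4 gray
          4→0: 0 black — skip
        4 black
        9→0: 0 black — skip
      9 black
      10→1: 1 black — skip
      6 gray
        6→5: 5 black — skip
        6→1: 1 black — skip
        6→8: 8 is gray → back edge
Back edge closes the cycle 8 → 7 → 10 → 6 → 8; its vertices are {6, 7, 8, 10}.

6, 7, 8, 10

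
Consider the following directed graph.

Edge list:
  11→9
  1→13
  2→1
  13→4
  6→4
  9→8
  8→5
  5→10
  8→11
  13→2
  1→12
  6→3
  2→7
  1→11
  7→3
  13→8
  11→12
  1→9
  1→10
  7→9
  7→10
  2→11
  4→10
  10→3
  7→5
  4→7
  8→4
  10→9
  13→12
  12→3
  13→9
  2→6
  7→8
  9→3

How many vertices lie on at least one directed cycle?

A vertex is on a directed cycle iff it belongs to a strongly connected component of size ≥ 2 (or has a self-loop).
The vertices on cycles are {1, 2, 4, 5, 7, 8, 9, 10, 11, 13} — 10 in total.

10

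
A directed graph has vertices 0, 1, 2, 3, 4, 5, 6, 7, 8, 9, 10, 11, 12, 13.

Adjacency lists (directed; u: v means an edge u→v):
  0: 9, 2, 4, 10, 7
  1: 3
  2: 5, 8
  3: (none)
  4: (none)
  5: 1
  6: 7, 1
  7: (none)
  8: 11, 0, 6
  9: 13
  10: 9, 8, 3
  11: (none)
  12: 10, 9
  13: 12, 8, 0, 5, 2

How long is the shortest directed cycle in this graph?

3

For each vertex v, BFS finds the shortest path from v back to v.
The shortest such closed walk is 13 → 12 → 9 → 13, length 3.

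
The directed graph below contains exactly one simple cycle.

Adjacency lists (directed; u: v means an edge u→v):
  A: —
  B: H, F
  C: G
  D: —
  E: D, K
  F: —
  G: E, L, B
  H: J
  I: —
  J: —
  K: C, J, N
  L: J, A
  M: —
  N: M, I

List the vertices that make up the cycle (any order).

DFS with gray/black marking from G:
G gray
  E gray
    D gray
    D black
    K gray
      C gray
        C→G: G is gray → back edge
Back edge closes the cycle G → E → K → C → G; its vertices are {C, E, G, K}.

C, E, G, K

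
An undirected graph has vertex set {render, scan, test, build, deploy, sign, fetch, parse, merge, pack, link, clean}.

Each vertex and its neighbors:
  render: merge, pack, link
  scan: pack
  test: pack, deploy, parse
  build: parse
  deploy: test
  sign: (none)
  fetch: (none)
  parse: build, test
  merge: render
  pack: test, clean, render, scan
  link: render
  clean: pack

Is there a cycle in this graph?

DFS, tracking each vertex's parent; an edge to a visited non-parent vertex closes a cycle.
Start from merge:
visit merge (parent –)
  visit render (parent merge)
    render–merge: parent, skip
    visit pack (parent render)
      visit test (parent pack)
        test–pack: parent, skip
        visit deploy (parent test)
          deploy–test: parent, skip
        visit parse (parent test)
          visit build (parent parse)
            build–parse: parent, skip
          parse–test: parent, skip
      visit clean (parent pack)
        clean–pack: parent, skip
      pack–render: parent, skip
      visit scan (parent pack)
        scan–pack: parent, skip
    visit link (parent render)
      link–render: parent, skip
visit sign (parent –)
visit fetch (parent –)
No non-parent visited neighbor found — the graph is a forest.

No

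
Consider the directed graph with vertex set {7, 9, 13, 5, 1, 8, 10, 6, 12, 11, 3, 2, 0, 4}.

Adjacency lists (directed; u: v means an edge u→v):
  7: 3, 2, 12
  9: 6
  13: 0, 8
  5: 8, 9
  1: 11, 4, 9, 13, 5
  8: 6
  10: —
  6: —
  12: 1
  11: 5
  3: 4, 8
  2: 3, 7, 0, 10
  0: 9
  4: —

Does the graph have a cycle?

DFS with white/gray/black marking, starting from 6:
6 gray
6 black
7 gray
  3 gray
    4 gray
    4 black
    8 gray
      8→6: 6 black — skip
    8 black
  3 black
  2 gray
    2→3: 3 black — skip
    2→7: 7 is gray → back edge
Back edge found, so a cycle exists: 7 → 2 → 7.

Yes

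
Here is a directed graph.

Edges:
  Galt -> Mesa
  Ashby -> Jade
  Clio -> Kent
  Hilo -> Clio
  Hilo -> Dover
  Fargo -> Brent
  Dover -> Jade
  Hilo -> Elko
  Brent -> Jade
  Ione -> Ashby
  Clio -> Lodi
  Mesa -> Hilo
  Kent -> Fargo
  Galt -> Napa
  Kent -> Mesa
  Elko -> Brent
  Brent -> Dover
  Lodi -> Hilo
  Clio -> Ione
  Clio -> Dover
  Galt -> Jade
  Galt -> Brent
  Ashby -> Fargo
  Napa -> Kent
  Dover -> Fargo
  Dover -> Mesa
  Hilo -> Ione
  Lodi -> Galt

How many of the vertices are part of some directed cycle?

13

A vertex is on a directed cycle iff it belongs to a strongly connected component of size ≥ 2 (or has a self-loop).
The vertices on cycles are {Clio, Elko, Galt, Hilo, Ione, Kent, Lodi, Mesa, Napa, Ashby, Brent, Dover, Fargo} — 13 in total.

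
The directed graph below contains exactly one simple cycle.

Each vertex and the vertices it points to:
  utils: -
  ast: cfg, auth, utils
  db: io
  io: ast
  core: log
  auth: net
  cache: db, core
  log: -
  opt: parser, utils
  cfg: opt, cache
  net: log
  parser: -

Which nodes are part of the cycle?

DFS with gray/black marking from ast:
ast gray
  cfg gray
    opt gray
      parser gray
      parser black
      utils gray
      utils black
    opt black
    cache gray
      db gray
        io gray
          io→ast: ast is gray → back edge
Back edge closes the cycle ast → cfg → cache → db → io → ast; its vertices are {db, io, ast, cfg, cache}.

db, io, ast, cfg, cache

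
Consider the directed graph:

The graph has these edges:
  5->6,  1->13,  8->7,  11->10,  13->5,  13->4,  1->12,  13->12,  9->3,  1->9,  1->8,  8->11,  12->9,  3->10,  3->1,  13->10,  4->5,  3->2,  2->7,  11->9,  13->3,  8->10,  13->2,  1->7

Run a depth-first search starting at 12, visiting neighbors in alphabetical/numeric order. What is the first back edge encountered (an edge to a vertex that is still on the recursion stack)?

11->9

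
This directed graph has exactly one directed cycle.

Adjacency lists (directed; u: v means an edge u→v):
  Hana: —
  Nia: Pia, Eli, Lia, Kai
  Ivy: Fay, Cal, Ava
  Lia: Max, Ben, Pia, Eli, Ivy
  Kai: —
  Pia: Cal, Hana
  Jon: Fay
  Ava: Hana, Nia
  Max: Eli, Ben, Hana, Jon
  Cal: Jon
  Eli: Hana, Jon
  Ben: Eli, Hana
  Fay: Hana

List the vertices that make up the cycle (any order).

Ava, Ivy, Lia, Nia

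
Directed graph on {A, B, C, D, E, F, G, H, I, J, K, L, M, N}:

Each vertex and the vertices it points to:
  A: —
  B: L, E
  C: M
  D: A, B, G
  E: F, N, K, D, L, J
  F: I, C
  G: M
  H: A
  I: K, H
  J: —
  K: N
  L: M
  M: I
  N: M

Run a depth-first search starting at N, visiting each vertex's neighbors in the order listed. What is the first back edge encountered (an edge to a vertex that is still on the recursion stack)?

K→N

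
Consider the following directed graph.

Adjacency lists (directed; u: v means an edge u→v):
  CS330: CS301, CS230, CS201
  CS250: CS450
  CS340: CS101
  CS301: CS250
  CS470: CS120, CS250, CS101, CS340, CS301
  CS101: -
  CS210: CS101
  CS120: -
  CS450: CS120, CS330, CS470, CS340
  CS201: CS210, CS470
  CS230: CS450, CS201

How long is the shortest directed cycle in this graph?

3

For each vertex v, BFS finds the shortest path from v back to v.
The shortest such closed walk is CS330 → CS230 → CS450 → CS330, length 3.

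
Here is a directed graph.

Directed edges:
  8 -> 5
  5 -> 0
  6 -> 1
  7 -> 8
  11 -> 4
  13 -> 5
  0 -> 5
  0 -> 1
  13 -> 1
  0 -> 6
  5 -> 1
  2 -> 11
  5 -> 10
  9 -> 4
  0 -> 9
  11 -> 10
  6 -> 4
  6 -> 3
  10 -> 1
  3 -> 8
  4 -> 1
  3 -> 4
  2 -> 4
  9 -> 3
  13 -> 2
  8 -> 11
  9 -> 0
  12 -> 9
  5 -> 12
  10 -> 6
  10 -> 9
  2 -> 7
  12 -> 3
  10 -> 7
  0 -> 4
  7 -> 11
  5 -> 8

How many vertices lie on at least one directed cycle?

A vertex is on a directed cycle iff it belongs to a strongly connected component of size ≥ 2 (or has a self-loop).
The vertices on cycles are {0, 3, 5, 6, 7, 8, 9, 10, 11, 12} — 10 in total.

10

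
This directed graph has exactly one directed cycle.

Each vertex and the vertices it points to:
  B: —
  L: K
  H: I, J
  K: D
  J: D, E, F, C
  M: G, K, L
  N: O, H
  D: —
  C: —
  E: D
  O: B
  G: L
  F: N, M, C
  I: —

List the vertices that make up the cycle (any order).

F, H, J, N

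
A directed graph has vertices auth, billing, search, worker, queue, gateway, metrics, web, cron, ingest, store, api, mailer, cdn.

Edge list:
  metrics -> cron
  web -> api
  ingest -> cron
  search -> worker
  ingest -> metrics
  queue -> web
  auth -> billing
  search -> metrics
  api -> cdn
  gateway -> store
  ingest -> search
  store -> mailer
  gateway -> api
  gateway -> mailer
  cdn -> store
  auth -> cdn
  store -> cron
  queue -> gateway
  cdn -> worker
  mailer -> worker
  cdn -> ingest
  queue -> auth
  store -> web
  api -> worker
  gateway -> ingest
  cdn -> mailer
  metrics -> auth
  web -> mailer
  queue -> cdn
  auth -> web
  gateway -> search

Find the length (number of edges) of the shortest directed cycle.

For each vertex v, BFS finds the shortest path from v back to v.
The shortest such closed walk is auth → cdn → ingest → metrics → auth, length 4.

4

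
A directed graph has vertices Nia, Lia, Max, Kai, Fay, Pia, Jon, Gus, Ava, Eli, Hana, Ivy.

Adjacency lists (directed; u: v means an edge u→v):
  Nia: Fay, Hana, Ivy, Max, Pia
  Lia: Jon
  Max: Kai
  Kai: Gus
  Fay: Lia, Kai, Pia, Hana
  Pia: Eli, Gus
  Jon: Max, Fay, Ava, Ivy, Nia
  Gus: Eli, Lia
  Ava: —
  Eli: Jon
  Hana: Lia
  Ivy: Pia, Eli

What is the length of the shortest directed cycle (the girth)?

3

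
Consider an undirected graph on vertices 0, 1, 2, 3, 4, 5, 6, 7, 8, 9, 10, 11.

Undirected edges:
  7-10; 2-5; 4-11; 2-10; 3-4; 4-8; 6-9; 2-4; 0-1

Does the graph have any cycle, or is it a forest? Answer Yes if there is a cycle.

DFS, tracking each vertex's parent; an edge to a visited non-parent vertex closes a cycle.
Start from 6:
visit 6 (parent –)
  visit 9 (parent 6)
    9–6: parent, skip
visit 0 (parent –)
  visit 1 (parent 0)
    1–0: parent, skip
visit 2 (parent –)
  visit 5 (parent 2)
    5–2: parent, skip
  visit 4 (parent 2)
    visit 3 (parent 4)
      3–4: parent, skip
    visit 8 (parent 4)
      8–4: parent, skip
    visit 11 (parent 4)
      11–4: parent, skip
    4–2: parent, skip
  visit 10 (parent 2)
    10–2: parent, skip
    visit 7 (parent 10)
      7–10: parent, skip
No non-parent visited neighbor found — the graph is a forest.

No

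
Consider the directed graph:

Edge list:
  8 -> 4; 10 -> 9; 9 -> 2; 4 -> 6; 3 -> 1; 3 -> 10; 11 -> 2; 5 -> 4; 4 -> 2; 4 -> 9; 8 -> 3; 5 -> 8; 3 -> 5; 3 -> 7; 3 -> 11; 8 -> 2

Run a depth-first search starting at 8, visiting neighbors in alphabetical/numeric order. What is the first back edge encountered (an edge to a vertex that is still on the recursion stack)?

5→8

DFS from 8 (visiting neighbors in alphabetical/numeric order); mark gray on enter, black on exit:
8 gray
  2 gray
  2 black
  3 gray
    1 gray
    1 black
    5 gray
      4 gray
        4→2: 2 black — skip
        6 gray
        6 black
        9 gray
          9→2: 2 black — skip
        9 black
      4 black
      5→8: 8 is gray → back edge
First back edge: 5 → 8.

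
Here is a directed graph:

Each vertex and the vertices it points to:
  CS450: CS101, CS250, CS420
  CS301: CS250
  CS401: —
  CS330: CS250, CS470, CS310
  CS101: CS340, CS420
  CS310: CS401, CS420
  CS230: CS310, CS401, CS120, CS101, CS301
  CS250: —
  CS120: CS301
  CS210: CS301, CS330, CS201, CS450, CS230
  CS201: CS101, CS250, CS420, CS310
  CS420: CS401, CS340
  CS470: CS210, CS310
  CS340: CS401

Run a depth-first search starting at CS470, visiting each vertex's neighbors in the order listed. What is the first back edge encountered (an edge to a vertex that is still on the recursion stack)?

DFS from CS470 (visiting each vertex's neighbors in the order listed); mark gray on enter, black on exit:
CS470 gray
  CS210 gray
    CS301 gray
      CS250 gray
      CS250 black
    CS301 black
    CS330 gray
      CS330→CS250: CS250 black — skip
      CS330→CS470: CS470 is gray → back edge
First back edge: CS330 → CS470.

CS330→CS470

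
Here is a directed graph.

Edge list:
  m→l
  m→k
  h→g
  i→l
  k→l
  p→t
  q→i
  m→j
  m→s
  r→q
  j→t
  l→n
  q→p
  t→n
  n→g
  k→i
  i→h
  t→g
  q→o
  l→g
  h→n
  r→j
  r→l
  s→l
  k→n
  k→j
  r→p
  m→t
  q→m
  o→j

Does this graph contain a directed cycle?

No

DFS with white/gray/black marking, starting from g:
g gray
g black
h gray
  h→g: g black — skip
  n gray
    n→g: g black — skip
  n black
h black
i gray
  l gray
    l→g: g black — skip
    l→n: n black — skip
  l black
  i→h: h black — skip
i black
j gray
  t gray
    t→n: n black — skip
    t→g: g black — skip
  t black
j black
k gray
  k→n: n black — skip
  k→j: j black — skip
  k→l: l black — skip
  k→i: i black — skip
k black
m gray
  s gray
    s→l: l black — skip
  s black
  m→j: j black — skip
  m→t: t black — skip
  m→l: l black — skip
  m→k: k black — skip
m black
o gray
  o→j: j black — skip
o black
p gray
  p→t: t black — skip
p black
q gray
  q→p: p black — skip
  q→i: i black — skip
  q→o: o black — skip
  q→m: m black — skip
q black
r gray
  r→q: q black — skip
  r→l: l black — skip
  r→p: p black — skip
  r→j: j black — skip
r black
Every edge goes to a white or black vertex — no back edge, so the graph is acyclic.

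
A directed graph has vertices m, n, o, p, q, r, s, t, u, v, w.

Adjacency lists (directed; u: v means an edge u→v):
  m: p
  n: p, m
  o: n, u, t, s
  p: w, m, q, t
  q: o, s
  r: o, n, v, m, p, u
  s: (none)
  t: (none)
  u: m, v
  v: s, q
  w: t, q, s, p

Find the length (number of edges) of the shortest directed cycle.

For each vertex v, BFS finds the shortest path from v back to v.
The shortest such closed walk is p → m → p, length 2.

2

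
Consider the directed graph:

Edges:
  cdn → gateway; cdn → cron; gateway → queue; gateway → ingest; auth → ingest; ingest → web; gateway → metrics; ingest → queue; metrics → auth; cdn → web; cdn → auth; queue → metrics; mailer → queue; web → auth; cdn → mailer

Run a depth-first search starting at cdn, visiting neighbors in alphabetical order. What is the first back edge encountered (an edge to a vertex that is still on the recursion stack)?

metrics→auth

DFS from cdn (visiting neighbors in alphabetical order); mark gray on enter, black on exit:
cdn gray
  auth gray
    ingest gray
      queue gray
        metrics gray
          metrics→auth: auth is gray → back edge
First back edge: metrics → auth.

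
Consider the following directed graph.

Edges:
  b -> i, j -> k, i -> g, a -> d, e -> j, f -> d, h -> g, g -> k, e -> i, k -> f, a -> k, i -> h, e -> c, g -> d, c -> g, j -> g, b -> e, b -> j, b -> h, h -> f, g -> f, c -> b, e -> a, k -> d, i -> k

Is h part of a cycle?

h lies on a cycle iff there is a path from h back to itself.
Exploring from h, it never reaches itself; equivalently, its strongly connected component is a singleton.

No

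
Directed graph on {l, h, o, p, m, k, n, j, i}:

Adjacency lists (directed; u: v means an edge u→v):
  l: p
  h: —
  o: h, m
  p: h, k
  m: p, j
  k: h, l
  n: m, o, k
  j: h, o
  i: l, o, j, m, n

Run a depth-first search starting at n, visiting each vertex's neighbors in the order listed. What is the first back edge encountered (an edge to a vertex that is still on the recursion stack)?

DFS from n (visiting each vertex's neighbors in the order listed); mark gray on enter, black on exit:
n gray
  m gray
    p gray
      h gray
      h black
      k gray
        k→h: h black — skip
        l gray
          l→p: p is gray → back edge
First back edge: l → p.

l->p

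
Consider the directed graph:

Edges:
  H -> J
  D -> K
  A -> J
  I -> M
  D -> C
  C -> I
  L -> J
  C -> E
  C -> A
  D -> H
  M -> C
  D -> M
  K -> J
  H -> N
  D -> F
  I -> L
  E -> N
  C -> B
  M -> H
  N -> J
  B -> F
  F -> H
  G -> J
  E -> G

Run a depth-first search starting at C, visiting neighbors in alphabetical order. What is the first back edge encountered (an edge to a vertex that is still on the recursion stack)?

M->C

DFS from C (visiting neighbors in alphabetical order); mark gray on enter, black on exit:
C gray
  A gray
    J gray
    J black
  A black
  B gray
    F gray
      H gray
        H→J: J black — skip
        N gray
          N→J: J black — skip
        N black
      H black
    F black
  B black
  E gray
    G gray
      G→J: J black — skip
    G black
    E→N: N black — skip
  E black
  I gray
    L gray
      L→J: J black — skip
    L black
    M gray
      M→C: C is gray → back edge
First back edge: M → C.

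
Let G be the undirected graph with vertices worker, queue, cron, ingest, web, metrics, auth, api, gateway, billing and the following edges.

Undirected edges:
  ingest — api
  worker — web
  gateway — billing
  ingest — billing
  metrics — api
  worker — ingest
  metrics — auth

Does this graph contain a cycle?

DFS, tracking each vertex's parent; an edge to a visited non-parent vertex closes a cycle.
Start from billing:
visit billing (parent –)
  visit gateway (parent billing)
    gateway–billing: parent, skip
  visit ingest (parent billing)
    visit api (parent ingest)
      api–ingest: parent, skip
      visit metrics (parent api)
        metrics–api: parent, skip
        visit auth (parent metrics)
          auth–metrics: parent, skip
    visit worker (parent ingest)
      visit web (parent worker)
        web–worker: parent, skip
      worker–ingest: parent, skip
    ingest–billing: parent, skip
visit queue (parent –)
visit cron (parent –)
No non-parent visited neighbor found — the graph is a forest.

No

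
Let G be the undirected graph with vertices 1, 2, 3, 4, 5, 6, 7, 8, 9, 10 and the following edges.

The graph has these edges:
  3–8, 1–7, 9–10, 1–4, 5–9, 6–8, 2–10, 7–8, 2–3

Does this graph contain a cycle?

No

DFS, tracking each vertex's parent; an edge to a visited non-parent vertex closes a cycle.
Start from 2:
visit 2 (parent –)
  visit 3 (parent 2)
    3–2: parent, skip
    visit 8 (parent 3)
      8–3: parent, skip
      visit 6 (parent 8)
        6–8: parent, skip
      visit 7 (parent 8)
        visit 1 (parent 7)
          1–7: parent, skip
          visit 4 (parent 1)
            4–1: parent, skip
        7–8: parent, skip
  visit 10 (parent 2)
    10–2: parent, skip
    visit 9 (parent 10)
      visit 5 (parent 9)
        5–9: parent, skip
      9–10: parent, skip
No non-parent visited neighbor found — the graph is a forest.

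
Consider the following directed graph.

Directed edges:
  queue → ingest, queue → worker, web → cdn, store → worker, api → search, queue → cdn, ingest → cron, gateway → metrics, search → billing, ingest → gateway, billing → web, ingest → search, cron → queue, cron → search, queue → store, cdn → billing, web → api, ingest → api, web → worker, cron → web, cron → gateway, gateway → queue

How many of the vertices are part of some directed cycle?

9

A vertex is on a directed cycle iff it belongs to a strongly connected component of size ≥ 2 (or has a self-loop).
The vertices on cycles are {api, cdn, web, cron, queue, ingest, search, billing, gateway} — 9 in total.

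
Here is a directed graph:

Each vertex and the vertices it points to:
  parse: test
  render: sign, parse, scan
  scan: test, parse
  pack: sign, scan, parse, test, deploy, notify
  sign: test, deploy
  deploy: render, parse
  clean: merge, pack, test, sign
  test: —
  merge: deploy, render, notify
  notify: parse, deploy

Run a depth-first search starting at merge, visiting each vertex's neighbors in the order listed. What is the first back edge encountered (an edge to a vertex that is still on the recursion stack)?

sign→deploy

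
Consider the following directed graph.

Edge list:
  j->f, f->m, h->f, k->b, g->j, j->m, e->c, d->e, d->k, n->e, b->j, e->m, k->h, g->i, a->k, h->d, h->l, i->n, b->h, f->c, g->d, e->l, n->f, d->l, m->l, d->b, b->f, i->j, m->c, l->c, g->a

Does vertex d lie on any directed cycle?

Yes

d is on a cycle iff d can reach itself via ≥1 edge.
d → k → h → d — yes.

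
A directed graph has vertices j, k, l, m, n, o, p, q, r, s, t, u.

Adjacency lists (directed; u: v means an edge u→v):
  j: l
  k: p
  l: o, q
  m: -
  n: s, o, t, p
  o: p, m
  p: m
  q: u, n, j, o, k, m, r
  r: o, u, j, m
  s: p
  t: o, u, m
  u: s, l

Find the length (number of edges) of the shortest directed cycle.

For each vertex v, BFS finds the shortest path from v back to v.
The shortest such closed walk is l → q → u → l, length 3.

3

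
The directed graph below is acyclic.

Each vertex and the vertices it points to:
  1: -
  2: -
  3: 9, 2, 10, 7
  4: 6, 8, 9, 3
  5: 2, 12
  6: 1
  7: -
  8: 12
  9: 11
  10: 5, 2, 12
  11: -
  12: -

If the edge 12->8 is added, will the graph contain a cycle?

Adding 12→8 creates a cycle iff 8 can already reach 12.
Path from 8: 8 → 12.
So 8 → … → 12 → 8 is a cycle.

Yes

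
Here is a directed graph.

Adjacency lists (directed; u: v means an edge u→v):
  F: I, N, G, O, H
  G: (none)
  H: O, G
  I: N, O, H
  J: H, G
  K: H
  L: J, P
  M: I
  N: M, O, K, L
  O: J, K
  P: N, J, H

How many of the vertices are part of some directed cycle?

9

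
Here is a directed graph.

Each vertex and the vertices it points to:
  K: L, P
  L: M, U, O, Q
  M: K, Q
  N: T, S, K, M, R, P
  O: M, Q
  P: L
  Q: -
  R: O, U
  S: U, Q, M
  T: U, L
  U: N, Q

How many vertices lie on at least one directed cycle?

10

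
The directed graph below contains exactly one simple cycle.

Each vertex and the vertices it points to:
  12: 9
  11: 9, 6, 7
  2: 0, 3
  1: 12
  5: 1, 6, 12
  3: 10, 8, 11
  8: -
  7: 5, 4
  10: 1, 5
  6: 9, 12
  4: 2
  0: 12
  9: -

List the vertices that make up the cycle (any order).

2, 3, 4, 7, 11

DFS with gray/black marking from 3:
3 gray
  10 gray
    1 gray
      12 gray
        9 gray
        9 black
      12 black
    1 black
    5 gray
      5→1: 1 black — skip
      6 gray
        6→9: 9 black — skip
        6→12: 12 black — skip
      6 black
      5→12: 12 black — skip
    5 black
  10 black
  8 gray
  8 black
  11 gray
    11→9: 9 black — skip
    11→6: 6 black — skip
    7 gray
      7→5: 5 black — skip
      4 gray
        2 gray
          0 gray
            0→12: 12 black — skip
          0 black
          2→3: 3 is gray → back edge
Back edge closes the cycle 3 → 11 → 7 → 4 → 2 → 3; its vertices are {2, 3, 4, 7, 11}.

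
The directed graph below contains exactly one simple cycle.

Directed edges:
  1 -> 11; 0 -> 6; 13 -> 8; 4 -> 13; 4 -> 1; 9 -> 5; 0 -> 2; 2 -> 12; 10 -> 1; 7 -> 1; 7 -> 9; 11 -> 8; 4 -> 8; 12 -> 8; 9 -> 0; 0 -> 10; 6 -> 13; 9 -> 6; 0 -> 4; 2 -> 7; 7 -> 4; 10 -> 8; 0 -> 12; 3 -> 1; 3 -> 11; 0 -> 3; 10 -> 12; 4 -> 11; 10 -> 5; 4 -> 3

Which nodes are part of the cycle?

0, 2, 7, 9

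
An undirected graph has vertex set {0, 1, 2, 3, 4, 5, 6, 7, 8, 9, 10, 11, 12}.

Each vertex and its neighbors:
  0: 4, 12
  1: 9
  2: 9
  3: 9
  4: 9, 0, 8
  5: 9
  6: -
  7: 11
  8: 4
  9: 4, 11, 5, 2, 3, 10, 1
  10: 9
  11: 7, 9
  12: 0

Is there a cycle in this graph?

No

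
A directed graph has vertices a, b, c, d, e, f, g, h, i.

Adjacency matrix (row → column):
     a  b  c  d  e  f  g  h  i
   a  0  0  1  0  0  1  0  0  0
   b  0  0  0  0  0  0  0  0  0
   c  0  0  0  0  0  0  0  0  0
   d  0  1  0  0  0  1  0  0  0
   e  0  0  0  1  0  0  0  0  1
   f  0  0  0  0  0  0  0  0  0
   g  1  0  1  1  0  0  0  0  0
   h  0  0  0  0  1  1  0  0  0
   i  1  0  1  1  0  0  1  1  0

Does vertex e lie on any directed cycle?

Yes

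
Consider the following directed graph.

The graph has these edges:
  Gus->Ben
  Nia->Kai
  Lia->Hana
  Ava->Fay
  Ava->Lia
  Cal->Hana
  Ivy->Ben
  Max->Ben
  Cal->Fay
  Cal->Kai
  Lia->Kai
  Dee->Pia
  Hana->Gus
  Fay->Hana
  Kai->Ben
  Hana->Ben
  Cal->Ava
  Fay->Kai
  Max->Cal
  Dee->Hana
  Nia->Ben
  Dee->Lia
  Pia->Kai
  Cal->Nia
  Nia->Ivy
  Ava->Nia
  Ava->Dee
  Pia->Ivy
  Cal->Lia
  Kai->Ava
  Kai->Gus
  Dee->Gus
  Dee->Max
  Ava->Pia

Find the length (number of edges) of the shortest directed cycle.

For each vertex v, BFS finds the shortest path from v back to v.
The shortest such closed walk is Pia → Kai → Ava → Pia, length 3.

3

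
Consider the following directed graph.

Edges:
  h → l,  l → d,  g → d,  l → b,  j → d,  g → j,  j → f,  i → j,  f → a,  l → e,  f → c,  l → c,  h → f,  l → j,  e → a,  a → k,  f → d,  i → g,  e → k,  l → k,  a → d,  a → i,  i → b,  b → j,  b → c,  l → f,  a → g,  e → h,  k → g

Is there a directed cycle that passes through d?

No

d lies on a cycle iff there is a path from d back to itself.
Exploring from d, it never reaches itself; equivalently, its strongly connected component is a singleton.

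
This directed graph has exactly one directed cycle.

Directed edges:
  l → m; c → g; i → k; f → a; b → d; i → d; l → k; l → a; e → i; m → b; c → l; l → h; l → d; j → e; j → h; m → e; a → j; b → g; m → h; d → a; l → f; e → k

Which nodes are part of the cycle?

DFS with gray/black marking from a:
a gray
  j gray
    e gray
      i gray
        k gray
        k black
        d gray
          d→a: a is gray → back edge
Back edge closes the cycle a → j → e → i → d → a; its vertices are {a, d, e, i, j}.

a, d, e, i, j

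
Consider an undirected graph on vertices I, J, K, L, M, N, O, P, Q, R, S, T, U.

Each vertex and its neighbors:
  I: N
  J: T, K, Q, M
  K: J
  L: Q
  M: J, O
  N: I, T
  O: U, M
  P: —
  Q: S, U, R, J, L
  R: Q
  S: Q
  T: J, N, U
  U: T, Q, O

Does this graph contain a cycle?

Yes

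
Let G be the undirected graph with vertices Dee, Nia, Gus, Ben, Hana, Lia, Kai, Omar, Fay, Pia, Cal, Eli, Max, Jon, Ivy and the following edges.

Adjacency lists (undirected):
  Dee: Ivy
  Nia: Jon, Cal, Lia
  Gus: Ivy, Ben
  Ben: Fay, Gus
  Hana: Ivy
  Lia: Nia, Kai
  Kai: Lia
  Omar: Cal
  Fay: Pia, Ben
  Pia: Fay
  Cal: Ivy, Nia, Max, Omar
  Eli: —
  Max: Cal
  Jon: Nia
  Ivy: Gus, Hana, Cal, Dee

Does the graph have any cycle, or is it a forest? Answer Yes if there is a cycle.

No

DFS, tracking each vertex's parent; an edge to a visited non-parent vertex closes a cycle.
Start from Dee:
visit Dee (parent –)
  visit Ivy (parent Dee)
    visit Gus (parent Ivy)
      Gus–Ivy: parent, skip
      visit Ben (parent Gus)
        visit Fay (parent Ben)
          visit Pia (parent Fay)
            Pia–Fay: parent, skip
          Fay–Ben: parent, skip
        Ben–Gus: parent, skip
    visit Hana (parent Ivy)
      Hana–Ivy: parent, skip
    visit Cal (parent Ivy)
      Cal–Ivy: parent, skip
      visit Nia (parent Cal)
        visit Jon (parent Nia)
          Jon–Nia: parent, skip
        Nia–Cal: parent, skip
        visit Lia (parent Nia)
          Lia–Nia: parent, skip
          visit Kai (parent Lia)
            Kai–Lia: parent, skip
      visit Max (parent Cal)
        Max–Cal: parent, skip
      visit Omar (parent Cal)
        Omar–Cal: parent, skip
    Ivy–Dee: parent, skip
visit Eli (parent –)
No non-parent visited neighbor found — the graph is a forest.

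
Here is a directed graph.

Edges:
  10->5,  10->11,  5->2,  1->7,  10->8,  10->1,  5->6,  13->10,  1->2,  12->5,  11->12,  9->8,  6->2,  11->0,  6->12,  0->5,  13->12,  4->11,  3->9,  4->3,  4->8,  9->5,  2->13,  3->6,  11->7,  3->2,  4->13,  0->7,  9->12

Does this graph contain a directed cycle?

DFS with white/gray/black marking, starting from 0:
0 gray
  5 gray
    2 gray
      13 gray
        12 gray
          12→5: 5 is gray → back edge
Back edge found, so a cycle exists: 5 → 2 → 13 → 12 → 5.

Yes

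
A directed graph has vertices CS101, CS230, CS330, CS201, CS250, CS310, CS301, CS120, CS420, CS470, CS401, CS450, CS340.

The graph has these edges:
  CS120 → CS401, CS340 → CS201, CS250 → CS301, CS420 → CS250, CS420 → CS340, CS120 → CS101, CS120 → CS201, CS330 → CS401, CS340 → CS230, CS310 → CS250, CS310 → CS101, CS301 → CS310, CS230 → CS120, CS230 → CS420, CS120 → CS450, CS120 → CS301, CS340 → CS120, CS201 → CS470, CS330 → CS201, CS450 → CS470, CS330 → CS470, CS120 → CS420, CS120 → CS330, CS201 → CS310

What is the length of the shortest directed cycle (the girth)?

For each vertex v, BFS finds the shortest path from v back to v.
The shortest such closed walk is CS420 → CS340 → CS120 → CS420, length 3.

3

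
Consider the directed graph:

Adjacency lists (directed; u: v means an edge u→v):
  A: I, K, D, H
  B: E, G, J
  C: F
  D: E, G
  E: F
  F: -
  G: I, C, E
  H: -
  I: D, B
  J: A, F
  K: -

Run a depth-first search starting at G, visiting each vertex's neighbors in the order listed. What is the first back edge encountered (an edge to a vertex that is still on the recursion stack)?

D->G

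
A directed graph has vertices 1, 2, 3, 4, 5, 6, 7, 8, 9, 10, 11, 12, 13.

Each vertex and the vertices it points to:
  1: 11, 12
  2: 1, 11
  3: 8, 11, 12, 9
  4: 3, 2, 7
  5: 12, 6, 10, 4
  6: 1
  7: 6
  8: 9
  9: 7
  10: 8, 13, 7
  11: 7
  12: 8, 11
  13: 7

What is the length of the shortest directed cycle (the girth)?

For each vertex v, BFS finds the shortest path from v back to v.
The shortest such closed walk is 6 → 1 → 11 → 7 → 6, length 4.

4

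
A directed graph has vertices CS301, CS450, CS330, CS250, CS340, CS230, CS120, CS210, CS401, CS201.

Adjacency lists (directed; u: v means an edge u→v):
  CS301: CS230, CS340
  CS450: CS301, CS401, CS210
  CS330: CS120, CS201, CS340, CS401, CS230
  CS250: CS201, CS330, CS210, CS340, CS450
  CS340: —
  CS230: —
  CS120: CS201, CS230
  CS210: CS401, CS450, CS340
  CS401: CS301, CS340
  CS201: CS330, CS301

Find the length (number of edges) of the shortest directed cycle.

For each vertex v, BFS finds the shortest path from v back to v.
The shortest such closed walk is CS330 → CS201 → CS330, length 2.

2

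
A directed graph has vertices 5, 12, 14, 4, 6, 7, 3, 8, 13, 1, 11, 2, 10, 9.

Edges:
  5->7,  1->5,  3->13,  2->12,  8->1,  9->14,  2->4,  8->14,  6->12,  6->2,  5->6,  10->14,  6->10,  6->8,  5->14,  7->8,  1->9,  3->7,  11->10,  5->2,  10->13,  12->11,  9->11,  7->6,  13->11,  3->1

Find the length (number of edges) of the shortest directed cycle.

For each vertex v, BFS finds the shortest path from v back to v.
The shortest such closed walk is 13 → 11 → 10 → 13, length 3.

3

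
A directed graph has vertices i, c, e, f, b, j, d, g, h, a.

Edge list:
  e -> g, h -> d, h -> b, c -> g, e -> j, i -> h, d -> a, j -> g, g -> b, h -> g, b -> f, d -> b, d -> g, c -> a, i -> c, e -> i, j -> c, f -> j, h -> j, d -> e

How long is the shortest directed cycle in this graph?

For each vertex v, BFS finds the shortest path from v back to v.
The shortest such closed walk is i → h → d → e → i, length 4.

4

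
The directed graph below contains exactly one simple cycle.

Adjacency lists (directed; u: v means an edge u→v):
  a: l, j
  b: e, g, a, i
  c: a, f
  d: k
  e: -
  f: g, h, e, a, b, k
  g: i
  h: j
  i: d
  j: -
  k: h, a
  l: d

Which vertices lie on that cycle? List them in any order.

a, d, k, l

DFS with gray/black marking from k:
k gray
  h gray
    j gray
    j black
  h black
  a gray
    l gray
      d gray
        d→k: k is gray → back edge
Back edge closes the cycle k → a → l → d → k; its vertices are {a, d, k, l}.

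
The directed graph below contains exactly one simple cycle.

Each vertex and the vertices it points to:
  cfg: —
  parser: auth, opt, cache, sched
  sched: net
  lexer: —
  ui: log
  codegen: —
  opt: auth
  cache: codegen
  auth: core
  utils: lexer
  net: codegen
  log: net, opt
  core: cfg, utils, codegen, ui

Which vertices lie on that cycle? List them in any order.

DFS with gray/black marking from opt:
opt gray
  auth gray
    core gray
      cfg gray
      cfg black
      utils gray
        lexer gray
        lexer black
      utils black
      codegen gray
      codegen black
      ui gray
        log gray
          net gray
            net→codegen: codegen black — skip
          net black
          log→opt: opt is gray → back edge
Back edge closes the cycle opt → auth → core → ui → log → opt; its vertices are {ui, log, opt, auth, core}.

ui, log, opt, auth, core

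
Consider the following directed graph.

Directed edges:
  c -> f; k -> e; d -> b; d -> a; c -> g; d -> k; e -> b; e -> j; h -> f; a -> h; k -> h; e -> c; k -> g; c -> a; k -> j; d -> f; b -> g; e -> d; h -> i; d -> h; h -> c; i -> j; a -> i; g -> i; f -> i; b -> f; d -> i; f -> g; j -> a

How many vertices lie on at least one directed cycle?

10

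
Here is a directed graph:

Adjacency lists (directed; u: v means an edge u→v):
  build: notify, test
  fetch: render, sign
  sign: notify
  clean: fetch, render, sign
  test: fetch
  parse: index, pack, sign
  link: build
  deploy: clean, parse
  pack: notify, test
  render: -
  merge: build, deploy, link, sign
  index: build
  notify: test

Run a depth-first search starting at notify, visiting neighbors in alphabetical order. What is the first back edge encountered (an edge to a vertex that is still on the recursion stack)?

sign->notify

DFS from notify (visiting neighbors in alphabetical order); mark gray on enter, black on exit:
notify gray
  test gray
    fetch gray
      render gray
      render black
      sign gray
        sign→notify: notify is gray → back edge
First back edge: sign → notify.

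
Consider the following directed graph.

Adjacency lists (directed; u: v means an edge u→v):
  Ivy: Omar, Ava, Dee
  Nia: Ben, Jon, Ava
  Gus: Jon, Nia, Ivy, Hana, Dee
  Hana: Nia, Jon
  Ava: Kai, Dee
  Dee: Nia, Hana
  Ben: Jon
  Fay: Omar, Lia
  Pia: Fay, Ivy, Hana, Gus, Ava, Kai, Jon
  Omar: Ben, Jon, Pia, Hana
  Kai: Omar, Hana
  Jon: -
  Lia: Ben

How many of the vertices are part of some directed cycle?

A vertex is on a directed cycle iff it belongs to a strongly connected component of size ≥ 2 (or has a self-loop).
The vertices on cycles are {Ava, Dee, Fay, Gus, Ivy, Kai, Nia, Pia, Hana, Omar} — 10 in total.

10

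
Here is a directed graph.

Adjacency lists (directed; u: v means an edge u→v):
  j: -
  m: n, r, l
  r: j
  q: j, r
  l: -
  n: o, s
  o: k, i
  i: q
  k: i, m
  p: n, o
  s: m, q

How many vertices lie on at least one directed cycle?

5

A vertex is on a directed cycle iff it belongs to a strongly connected component of size ≥ 2 (or has a self-loop).
The vertices on cycles are {k, m, n, o, s} — 5 in total.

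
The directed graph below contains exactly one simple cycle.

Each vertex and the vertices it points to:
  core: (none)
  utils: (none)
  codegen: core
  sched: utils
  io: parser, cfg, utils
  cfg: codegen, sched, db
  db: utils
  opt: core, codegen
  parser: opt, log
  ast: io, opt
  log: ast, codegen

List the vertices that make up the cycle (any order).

DFS with gray/black marking from io:
io gray
  parser gray
    opt gray
      core gray
      core black
      codegen gray
        codegen→core: core black — skip
      codegen black
    opt black
    log gray
      ast gray
        ast→io: io is gray → back edge
Back edge closes the cycle io → parser → log → ast → io; its vertices are {io, ast, log, parser}.

io, ast, log, parser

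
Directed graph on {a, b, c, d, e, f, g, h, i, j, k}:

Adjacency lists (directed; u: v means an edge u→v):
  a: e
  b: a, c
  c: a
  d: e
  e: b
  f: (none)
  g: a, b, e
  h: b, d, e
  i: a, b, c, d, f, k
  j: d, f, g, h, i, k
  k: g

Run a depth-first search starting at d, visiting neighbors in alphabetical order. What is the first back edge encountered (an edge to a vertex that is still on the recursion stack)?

DFS from d (visiting neighbors in alphabetical order); mark gray on enter, black on exit:
d gray
  e gray
    b gray
      a gray
        a→e: e is gray → back edge
First back edge: a → e.

a->e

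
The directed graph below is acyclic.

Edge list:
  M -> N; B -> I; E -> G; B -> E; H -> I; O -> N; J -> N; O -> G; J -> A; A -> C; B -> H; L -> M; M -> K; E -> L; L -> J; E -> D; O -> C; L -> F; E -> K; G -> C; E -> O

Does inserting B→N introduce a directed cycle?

No

Adding B→N creates a cycle iff N can already reach B.
Explore from N: no path reaches B. The graph stays acyclic.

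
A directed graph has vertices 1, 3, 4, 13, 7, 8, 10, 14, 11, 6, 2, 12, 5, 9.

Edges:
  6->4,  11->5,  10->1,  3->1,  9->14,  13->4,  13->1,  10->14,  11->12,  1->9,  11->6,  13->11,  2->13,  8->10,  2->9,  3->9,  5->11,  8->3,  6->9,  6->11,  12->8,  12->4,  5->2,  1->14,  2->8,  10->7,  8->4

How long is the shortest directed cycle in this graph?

For each vertex v, BFS finds the shortest path from v back to v.
The shortest such closed walk is 5 → 11 → 5, length 2.

2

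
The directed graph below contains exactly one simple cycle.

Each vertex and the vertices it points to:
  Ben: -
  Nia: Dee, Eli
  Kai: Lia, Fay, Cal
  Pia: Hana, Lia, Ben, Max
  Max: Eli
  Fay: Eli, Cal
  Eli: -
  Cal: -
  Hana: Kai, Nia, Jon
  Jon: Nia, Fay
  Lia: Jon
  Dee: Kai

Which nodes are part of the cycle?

DFS with gray/black marking from Lia:
Lia gray
  Jon gray
    Nia gray
      Dee gray
        Kai gray
          Kai→Lia: Lia is gray → back edge
Back edge closes the cycle Lia → Jon → Nia → Dee → Kai → Lia; its vertices are {Dee, Jon, Kai, Lia, Nia}.

Dee, Jon, Kai, Lia, Nia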